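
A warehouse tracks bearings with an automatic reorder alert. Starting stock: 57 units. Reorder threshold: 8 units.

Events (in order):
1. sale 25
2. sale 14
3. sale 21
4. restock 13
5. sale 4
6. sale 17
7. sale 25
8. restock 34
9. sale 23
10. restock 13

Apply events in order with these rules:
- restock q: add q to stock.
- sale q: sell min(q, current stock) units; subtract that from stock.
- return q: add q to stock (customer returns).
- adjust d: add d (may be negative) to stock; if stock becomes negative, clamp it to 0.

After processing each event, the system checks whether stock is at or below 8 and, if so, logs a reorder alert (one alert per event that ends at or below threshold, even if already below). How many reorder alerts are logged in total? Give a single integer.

Answer: 3

Derivation:
Processing events:
Start: stock = 57
  Event 1 (sale 25): sell min(25,57)=25. stock: 57 - 25 = 32. total_sold = 25
  Event 2 (sale 14): sell min(14,32)=14. stock: 32 - 14 = 18. total_sold = 39
  Event 3 (sale 21): sell min(21,18)=18. stock: 18 - 18 = 0. total_sold = 57
  Event 4 (restock 13): 0 + 13 = 13
  Event 5 (sale 4): sell min(4,13)=4. stock: 13 - 4 = 9. total_sold = 61
  Event 6 (sale 17): sell min(17,9)=9. stock: 9 - 9 = 0. total_sold = 70
  Event 7 (sale 25): sell min(25,0)=0. stock: 0 - 0 = 0. total_sold = 70
  Event 8 (restock 34): 0 + 34 = 34
  Event 9 (sale 23): sell min(23,34)=23. stock: 34 - 23 = 11. total_sold = 93
  Event 10 (restock 13): 11 + 13 = 24
Final: stock = 24, total_sold = 93

Checking against threshold 8:
  After event 1: stock=32 > 8
  After event 2: stock=18 > 8
  After event 3: stock=0 <= 8 -> ALERT
  After event 4: stock=13 > 8
  After event 5: stock=9 > 8
  After event 6: stock=0 <= 8 -> ALERT
  After event 7: stock=0 <= 8 -> ALERT
  After event 8: stock=34 > 8
  After event 9: stock=11 > 8
  After event 10: stock=24 > 8
Alert events: [3, 6, 7]. Count = 3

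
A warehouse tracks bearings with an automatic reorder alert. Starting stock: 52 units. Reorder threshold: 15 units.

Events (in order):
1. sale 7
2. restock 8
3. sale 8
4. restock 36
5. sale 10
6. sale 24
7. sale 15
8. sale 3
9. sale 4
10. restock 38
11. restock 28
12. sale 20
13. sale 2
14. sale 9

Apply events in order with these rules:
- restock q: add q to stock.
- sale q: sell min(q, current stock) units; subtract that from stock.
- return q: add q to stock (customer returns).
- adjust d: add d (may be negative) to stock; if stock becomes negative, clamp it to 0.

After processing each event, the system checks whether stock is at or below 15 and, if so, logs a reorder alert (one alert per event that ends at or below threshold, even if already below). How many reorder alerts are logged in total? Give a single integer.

Processing events:
Start: stock = 52
  Event 1 (sale 7): sell min(7,52)=7. stock: 52 - 7 = 45. total_sold = 7
  Event 2 (restock 8): 45 + 8 = 53
  Event 3 (sale 8): sell min(8,53)=8. stock: 53 - 8 = 45. total_sold = 15
  Event 4 (restock 36): 45 + 36 = 81
  Event 5 (sale 10): sell min(10,81)=10. stock: 81 - 10 = 71. total_sold = 25
  Event 6 (sale 24): sell min(24,71)=24. stock: 71 - 24 = 47. total_sold = 49
  Event 7 (sale 15): sell min(15,47)=15. stock: 47 - 15 = 32. total_sold = 64
  Event 8 (sale 3): sell min(3,32)=3. stock: 32 - 3 = 29. total_sold = 67
  Event 9 (sale 4): sell min(4,29)=4. stock: 29 - 4 = 25. total_sold = 71
  Event 10 (restock 38): 25 + 38 = 63
  Event 11 (restock 28): 63 + 28 = 91
  Event 12 (sale 20): sell min(20,91)=20. stock: 91 - 20 = 71. total_sold = 91
  Event 13 (sale 2): sell min(2,71)=2. stock: 71 - 2 = 69. total_sold = 93
  Event 14 (sale 9): sell min(9,69)=9. stock: 69 - 9 = 60. total_sold = 102
Final: stock = 60, total_sold = 102

Checking against threshold 15:
  After event 1: stock=45 > 15
  After event 2: stock=53 > 15
  After event 3: stock=45 > 15
  After event 4: stock=81 > 15
  After event 5: stock=71 > 15
  After event 6: stock=47 > 15
  After event 7: stock=32 > 15
  After event 8: stock=29 > 15
  After event 9: stock=25 > 15
  After event 10: stock=63 > 15
  After event 11: stock=91 > 15
  After event 12: stock=71 > 15
  After event 13: stock=69 > 15
  After event 14: stock=60 > 15
Alert events: []. Count = 0

Answer: 0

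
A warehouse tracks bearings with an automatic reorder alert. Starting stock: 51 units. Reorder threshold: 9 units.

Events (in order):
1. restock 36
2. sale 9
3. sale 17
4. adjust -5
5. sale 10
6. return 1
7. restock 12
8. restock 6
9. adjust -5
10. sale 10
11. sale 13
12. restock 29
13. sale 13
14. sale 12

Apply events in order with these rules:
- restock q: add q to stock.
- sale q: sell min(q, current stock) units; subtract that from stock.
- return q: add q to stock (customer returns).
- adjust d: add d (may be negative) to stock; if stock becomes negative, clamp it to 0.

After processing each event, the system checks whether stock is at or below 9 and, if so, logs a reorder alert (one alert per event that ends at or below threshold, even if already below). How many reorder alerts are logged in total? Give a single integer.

Processing events:
Start: stock = 51
  Event 1 (restock 36): 51 + 36 = 87
  Event 2 (sale 9): sell min(9,87)=9. stock: 87 - 9 = 78. total_sold = 9
  Event 3 (sale 17): sell min(17,78)=17. stock: 78 - 17 = 61. total_sold = 26
  Event 4 (adjust -5): 61 + -5 = 56
  Event 5 (sale 10): sell min(10,56)=10. stock: 56 - 10 = 46. total_sold = 36
  Event 6 (return 1): 46 + 1 = 47
  Event 7 (restock 12): 47 + 12 = 59
  Event 8 (restock 6): 59 + 6 = 65
  Event 9 (adjust -5): 65 + -5 = 60
  Event 10 (sale 10): sell min(10,60)=10. stock: 60 - 10 = 50. total_sold = 46
  Event 11 (sale 13): sell min(13,50)=13. stock: 50 - 13 = 37. total_sold = 59
  Event 12 (restock 29): 37 + 29 = 66
  Event 13 (sale 13): sell min(13,66)=13. stock: 66 - 13 = 53. total_sold = 72
  Event 14 (sale 12): sell min(12,53)=12. stock: 53 - 12 = 41. total_sold = 84
Final: stock = 41, total_sold = 84

Checking against threshold 9:
  After event 1: stock=87 > 9
  After event 2: stock=78 > 9
  After event 3: stock=61 > 9
  After event 4: stock=56 > 9
  After event 5: stock=46 > 9
  After event 6: stock=47 > 9
  After event 7: stock=59 > 9
  After event 8: stock=65 > 9
  After event 9: stock=60 > 9
  After event 10: stock=50 > 9
  After event 11: stock=37 > 9
  After event 12: stock=66 > 9
  After event 13: stock=53 > 9
  After event 14: stock=41 > 9
Alert events: []. Count = 0

Answer: 0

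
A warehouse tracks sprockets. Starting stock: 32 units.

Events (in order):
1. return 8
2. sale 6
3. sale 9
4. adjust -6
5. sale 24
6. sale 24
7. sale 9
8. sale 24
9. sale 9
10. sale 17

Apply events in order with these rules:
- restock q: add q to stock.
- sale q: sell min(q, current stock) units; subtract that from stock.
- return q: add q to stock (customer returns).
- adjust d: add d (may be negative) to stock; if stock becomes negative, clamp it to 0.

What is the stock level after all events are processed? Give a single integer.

Processing events:
Start: stock = 32
  Event 1 (return 8): 32 + 8 = 40
  Event 2 (sale 6): sell min(6,40)=6. stock: 40 - 6 = 34. total_sold = 6
  Event 3 (sale 9): sell min(9,34)=9. stock: 34 - 9 = 25. total_sold = 15
  Event 4 (adjust -6): 25 + -6 = 19
  Event 5 (sale 24): sell min(24,19)=19. stock: 19 - 19 = 0. total_sold = 34
  Event 6 (sale 24): sell min(24,0)=0. stock: 0 - 0 = 0. total_sold = 34
  Event 7 (sale 9): sell min(9,0)=0. stock: 0 - 0 = 0. total_sold = 34
  Event 8 (sale 24): sell min(24,0)=0. stock: 0 - 0 = 0. total_sold = 34
  Event 9 (sale 9): sell min(9,0)=0. stock: 0 - 0 = 0. total_sold = 34
  Event 10 (sale 17): sell min(17,0)=0. stock: 0 - 0 = 0. total_sold = 34
Final: stock = 0, total_sold = 34

Answer: 0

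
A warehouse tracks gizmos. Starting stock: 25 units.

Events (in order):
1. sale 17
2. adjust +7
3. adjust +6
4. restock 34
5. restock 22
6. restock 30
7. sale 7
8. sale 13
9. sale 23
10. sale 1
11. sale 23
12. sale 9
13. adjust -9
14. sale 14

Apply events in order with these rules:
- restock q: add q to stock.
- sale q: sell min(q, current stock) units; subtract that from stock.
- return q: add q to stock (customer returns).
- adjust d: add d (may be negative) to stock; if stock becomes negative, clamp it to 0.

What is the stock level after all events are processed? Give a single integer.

Processing events:
Start: stock = 25
  Event 1 (sale 17): sell min(17,25)=17. stock: 25 - 17 = 8. total_sold = 17
  Event 2 (adjust +7): 8 + 7 = 15
  Event 3 (adjust +6): 15 + 6 = 21
  Event 4 (restock 34): 21 + 34 = 55
  Event 5 (restock 22): 55 + 22 = 77
  Event 6 (restock 30): 77 + 30 = 107
  Event 7 (sale 7): sell min(7,107)=7. stock: 107 - 7 = 100. total_sold = 24
  Event 8 (sale 13): sell min(13,100)=13. stock: 100 - 13 = 87. total_sold = 37
  Event 9 (sale 23): sell min(23,87)=23. stock: 87 - 23 = 64. total_sold = 60
  Event 10 (sale 1): sell min(1,64)=1. stock: 64 - 1 = 63. total_sold = 61
  Event 11 (sale 23): sell min(23,63)=23. stock: 63 - 23 = 40. total_sold = 84
  Event 12 (sale 9): sell min(9,40)=9. stock: 40 - 9 = 31. total_sold = 93
  Event 13 (adjust -9): 31 + -9 = 22
  Event 14 (sale 14): sell min(14,22)=14. stock: 22 - 14 = 8. total_sold = 107
Final: stock = 8, total_sold = 107

Answer: 8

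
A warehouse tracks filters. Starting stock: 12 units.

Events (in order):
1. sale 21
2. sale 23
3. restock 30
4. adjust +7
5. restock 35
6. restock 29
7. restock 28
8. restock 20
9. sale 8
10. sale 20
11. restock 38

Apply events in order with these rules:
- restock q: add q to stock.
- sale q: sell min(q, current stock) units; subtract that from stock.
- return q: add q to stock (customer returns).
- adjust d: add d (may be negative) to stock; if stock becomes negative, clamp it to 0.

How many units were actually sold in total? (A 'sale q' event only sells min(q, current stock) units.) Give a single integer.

Answer: 40

Derivation:
Processing events:
Start: stock = 12
  Event 1 (sale 21): sell min(21,12)=12. stock: 12 - 12 = 0. total_sold = 12
  Event 2 (sale 23): sell min(23,0)=0. stock: 0 - 0 = 0. total_sold = 12
  Event 3 (restock 30): 0 + 30 = 30
  Event 4 (adjust +7): 30 + 7 = 37
  Event 5 (restock 35): 37 + 35 = 72
  Event 6 (restock 29): 72 + 29 = 101
  Event 7 (restock 28): 101 + 28 = 129
  Event 8 (restock 20): 129 + 20 = 149
  Event 9 (sale 8): sell min(8,149)=8. stock: 149 - 8 = 141. total_sold = 20
  Event 10 (sale 20): sell min(20,141)=20. stock: 141 - 20 = 121. total_sold = 40
  Event 11 (restock 38): 121 + 38 = 159
Final: stock = 159, total_sold = 40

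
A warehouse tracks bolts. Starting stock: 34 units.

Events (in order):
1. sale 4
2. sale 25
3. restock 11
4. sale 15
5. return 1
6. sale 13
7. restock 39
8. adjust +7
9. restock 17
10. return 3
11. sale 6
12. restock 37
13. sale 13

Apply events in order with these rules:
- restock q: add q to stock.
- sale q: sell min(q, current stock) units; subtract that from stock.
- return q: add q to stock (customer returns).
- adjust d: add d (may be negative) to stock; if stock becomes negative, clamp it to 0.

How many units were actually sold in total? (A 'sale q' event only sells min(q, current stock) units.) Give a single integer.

Processing events:
Start: stock = 34
  Event 1 (sale 4): sell min(4,34)=4. stock: 34 - 4 = 30. total_sold = 4
  Event 2 (sale 25): sell min(25,30)=25. stock: 30 - 25 = 5. total_sold = 29
  Event 3 (restock 11): 5 + 11 = 16
  Event 4 (sale 15): sell min(15,16)=15. stock: 16 - 15 = 1. total_sold = 44
  Event 5 (return 1): 1 + 1 = 2
  Event 6 (sale 13): sell min(13,2)=2. stock: 2 - 2 = 0. total_sold = 46
  Event 7 (restock 39): 0 + 39 = 39
  Event 8 (adjust +7): 39 + 7 = 46
  Event 9 (restock 17): 46 + 17 = 63
  Event 10 (return 3): 63 + 3 = 66
  Event 11 (sale 6): sell min(6,66)=6. stock: 66 - 6 = 60. total_sold = 52
  Event 12 (restock 37): 60 + 37 = 97
  Event 13 (sale 13): sell min(13,97)=13. stock: 97 - 13 = 84. total_sold = 65
Final: stock = 84, total_sold = 65

Answer: 65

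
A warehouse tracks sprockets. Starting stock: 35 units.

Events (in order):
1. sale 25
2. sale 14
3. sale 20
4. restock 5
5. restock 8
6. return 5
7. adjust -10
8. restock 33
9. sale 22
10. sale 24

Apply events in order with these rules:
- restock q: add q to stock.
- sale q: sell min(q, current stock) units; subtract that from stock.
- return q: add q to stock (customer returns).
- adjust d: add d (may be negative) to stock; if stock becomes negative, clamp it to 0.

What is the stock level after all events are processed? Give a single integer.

Answer: 0

Derivation:
Processing events:
Start: stock = 35
  Event 1 (sale 25): sell min(25,35)=25. stock: 35 - 25 = 10. total_sold = 25
  Event 2 (sale 14): sell min(14,10)=10. stock: 10 - 10 = 0. total_sold = 35
  Event 3 (sale 20): sell min(20,0)=0. stock: 0 - 0 = 0. total_sold = 35
  Event 4 (restock 5): 0 + 5 = 5
  Event 5 (restock 8): 5 + 8 = 13
  Event 6 (return 5): 13 + 5 = 18
  Event 7 (adjust -10): 18 + -10 = 8
  Event 8 (restock 33): 8 + 33 = 41
  Event 9 (sale 22): sell min(22,41)=22. stock: 41 - 22 = 19. total_sold = 57
  Event 10 (sale 24): sell min(24,19)=19. stock: 19 - 19 = 0. total_sold = 76
Final: stock = 0, total_sold = 76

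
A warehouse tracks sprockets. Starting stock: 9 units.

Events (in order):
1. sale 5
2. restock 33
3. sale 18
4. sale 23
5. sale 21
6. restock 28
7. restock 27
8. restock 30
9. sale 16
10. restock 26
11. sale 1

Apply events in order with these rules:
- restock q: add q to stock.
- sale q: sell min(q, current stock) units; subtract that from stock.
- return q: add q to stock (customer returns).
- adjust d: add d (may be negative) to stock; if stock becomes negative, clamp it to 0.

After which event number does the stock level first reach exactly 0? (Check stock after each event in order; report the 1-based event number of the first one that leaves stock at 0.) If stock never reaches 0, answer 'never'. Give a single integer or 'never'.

Answer: 4

Derivation:
Processing events:
Start: stock = 9
  Event 1 (sale 5): sell min(5,9)=5. stock: 9 - 5 = 4. total_sold = 5
  Event 2 (restock 33): 4 + 33 = 37
  Event 3 (sale 18): sell min(18,37)=18. stock: 37 - 18 = 19. total_sold = 23
  Event 4 (sale 23): sell min(23,19)=19. stock: 19 - 19 = 0. total_sold = 42
  Event 5 (sale 21): sell min(21,0)=0. stock: 0 - 0 = 0. total_sold = 42
  Event 6 (restock 28): 0 + 28 = 28
  Event 7 (restock 27): 28 + 27 = 55
  Event 8 (restock 30): 55 + 30 = 85
  Event 9 (sale 16): sell min(16,85)=16. stock: 85 - 16 = 69. total_sold = 58
  Event 10 (restock 26): 69 + 26 = 95
  Event 11 (sale 1): sell min(1,95)=1. stock: 95 - 1 = 94. total_sold = 59
Final: stock = 94, total_sold = 59

First zero at event 4.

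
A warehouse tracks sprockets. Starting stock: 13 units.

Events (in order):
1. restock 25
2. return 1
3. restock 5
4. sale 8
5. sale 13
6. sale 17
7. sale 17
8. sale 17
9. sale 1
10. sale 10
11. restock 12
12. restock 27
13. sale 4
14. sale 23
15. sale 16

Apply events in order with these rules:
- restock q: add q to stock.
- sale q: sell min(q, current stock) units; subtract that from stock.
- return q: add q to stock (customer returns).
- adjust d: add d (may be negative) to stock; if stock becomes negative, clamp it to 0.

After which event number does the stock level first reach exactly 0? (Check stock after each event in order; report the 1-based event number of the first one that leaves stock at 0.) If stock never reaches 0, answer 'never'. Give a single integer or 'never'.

Answer: 7

Derivation:
Processing events:
Start: stock = 13
  Event 1 (restock 25): 13 + 25 = 38
  Event 2 (return 1): 38 + 1 = 39
  Event 3 (restock 5): 39 + 5 = 44
  Event 4 (sale 8): sell min(8,44)=8. stock: 44 - 8 = 36. total_sold = 8
  Event 5 (sale 13): sell min(13,36)=13. stock: 36 - 13 = 23. total_sold = 21
  Event 6 (sale 17): sell min(17,23)=17. stock: 23 - 17 = 6. total_sold = 38
  Event 7 (sale 17): sell min(17,6)=6. stock: 6 - 6 = 0. total_sold = 44
  Event 8 (sale 17): sell min(17,0)=0. stock: 0 - 0 = 0. total_sold = 44
  Event 9 (sale 1): sell min(1,0)=0. stock: 0 - 0 = 0. total_sold = 44
  Event 10 (sale 10): sell min(10,0)=0. stock: 0 - 0 = 0. total_sold = 44
  Event 11 (restock 12): 0 + 12 = 12
  Event 12 (restock 27): 12 + 27 = 39
  Event 13 (sale 4): sell min(4,39)=4. stock: 39 - 4 = 35. total_sold = 48
  Event 14 (sale 23): sell min(23,35)=23. stock: 35 - 23 = 12. total_sold = 71
  Event 15 (sale 16): sell min(16,12)=12. stock: 12 - 12 = 0. total_sold = 83
Final: stock = 0, total_sold = 83

First zero at event 7.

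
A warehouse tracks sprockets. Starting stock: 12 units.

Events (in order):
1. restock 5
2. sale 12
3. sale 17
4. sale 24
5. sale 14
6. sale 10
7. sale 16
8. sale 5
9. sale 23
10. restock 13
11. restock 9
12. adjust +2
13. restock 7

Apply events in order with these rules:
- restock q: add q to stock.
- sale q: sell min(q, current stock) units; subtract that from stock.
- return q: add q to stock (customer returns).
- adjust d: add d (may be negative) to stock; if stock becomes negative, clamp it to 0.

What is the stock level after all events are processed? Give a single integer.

Processing events:
Start: stock = 12
  Event 1 (restock 5): 12 + 5 = 17
  Event 2 (sale 12): sell min(12,17)=12. stock: 17 - 12 = 5. total_sold = 12
  Event 3 (sale 17): sell min(17,5)=5. stock: 5 - 5 = 0. total_sold = 17
  Event 4 (sale 24): sell min(24,0)=0. stock: 0 - 0 = 0. total_sold = 17
  Event 5 (sale 14): sell min(14,0)=0. stock: 0 - 0 = 0. total_sold = 17
  Event 6 (sale 10): sell min(10,0)=0. stock: 0 - 0 = 0. total_sold = 17
  Event 7 (sale 16): sell min(16,0)=0. stock: 0 - 0 = 0. total_sold = 17
  Event 8 (sale 5): sell min(5,0)=0. stock: 0 - 0 = 0. total_sold = 17
  Event 9 (sale 23): sell min(23,0)=0. stock: 0 - 0 = 0. total_sold = 17
  Event 10 (restock 13): 0 + 13 = 13
  Event 11 (restock 9): 13 + 9 = 22
  Event 12 (adjust +2): 22 + 2 = 24
  Event 13 (restock 7): 24 + 7 = 31
Final: stock = 31, total_sold = 17

Answer: 31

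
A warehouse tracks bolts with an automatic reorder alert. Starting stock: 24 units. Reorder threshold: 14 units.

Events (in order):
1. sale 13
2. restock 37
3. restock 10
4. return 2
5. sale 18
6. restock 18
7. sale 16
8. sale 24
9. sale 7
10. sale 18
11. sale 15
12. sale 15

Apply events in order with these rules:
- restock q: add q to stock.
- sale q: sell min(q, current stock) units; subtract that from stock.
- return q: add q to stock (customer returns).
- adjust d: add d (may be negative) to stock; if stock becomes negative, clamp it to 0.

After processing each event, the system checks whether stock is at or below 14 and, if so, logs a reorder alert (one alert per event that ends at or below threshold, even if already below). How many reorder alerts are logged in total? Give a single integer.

Processing events:
Start: stock = 24
  Event 1 (sale 13): sell min(13,24)=13. stock: 24 - 13 = 11. total_sold = 13
  Event 2 (restock 37): 11 + 37 = 48
  Event 3 (restock 10): 48 + 10 = 58
  Event 4 (return 2): 58 + 2 = 60
  Event 5 (sale 18): sell min(18,60)=18. stock: 60 - 18 = 42. total_sold = 31
  Event 6 (restock 18): 42 + 18 = 60
  Event 7 (sale 16): sell min(16,60)=16. stock: 60 - 16 = 44. total_sold = 47
  Event 8 (sale 24): sell min(24,44)=24. stock: 44 - 24 = 20. total_sold = 71
  Event 9 (sale 7): sell min(7,20)=7. stock: 20 - 7 = 13. total_sold = 78
  Event 10 (sale 18): sell min(18,13)=13. stock: 13 - 13 = 0. total_sold = 91
  Event 11 (sale 15): sell min(15,0)=0. stock: 0 - 0 = 0. total_sold = 91
  Event 12 (sale 15): sell min(15,0)=0. stock: 0 - 0 = 0. total_sold = 91
Final: stock = 0, total_sold = 91

Checking against threshold 14:
  After event 1: stock=11 <= 14 -> ALERT
  After event 2: stock=48 > 14
  After event 3: stock=58 > 14
  After event 4: stock=60 > 14
  After event 5: stock=42 > 14
  After event 6: stock=60 > 14
  After event 7: stock=44 > 14
  After event 8: stock=20 > 14
  After event 9: stock=13 <= 14 -> ALERT
  After event 10: stock=0 <= 14 -> ALERT
  After event 11: stock=0 <= 14 -> ALERT
  After event 12: stock=0 <= 14 -> ALERT
Alert events: [1, 9, 10, 11, 12]. Count = 5

Answer: 5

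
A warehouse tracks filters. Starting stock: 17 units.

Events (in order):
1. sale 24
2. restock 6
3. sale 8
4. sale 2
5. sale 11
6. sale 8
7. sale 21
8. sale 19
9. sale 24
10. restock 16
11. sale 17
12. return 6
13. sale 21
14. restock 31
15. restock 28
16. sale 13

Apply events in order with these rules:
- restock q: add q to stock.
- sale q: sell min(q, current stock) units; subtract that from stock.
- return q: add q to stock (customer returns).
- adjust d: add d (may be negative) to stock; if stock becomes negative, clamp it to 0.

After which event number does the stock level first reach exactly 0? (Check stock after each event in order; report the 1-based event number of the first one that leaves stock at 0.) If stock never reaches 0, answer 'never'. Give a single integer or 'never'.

Processing events:
Start: stock = 17
  Event 1 (sale 24): sell min(24,17)=17. stock: 17 - 17 = 0. total_sold = 17
  Event 2 (restock 6): 0 + 6 = 6
  Event 3 (sale 8): sell min(8,6)=6. stock: 6 - 6 = 0. total_sold = 23
  Event 4 (sale 2): sell min(2,0)=0. stock: 0 - 0 = 0. total_sold = 23
  Event 5 (sale 11): sell min(11,0)=0. stock: 0 - 0 = 0. total_sold = 23
  Event 6 (sale 8): sell min(8,0)=0. stock: 0 - 0 = 0. total_sold = 23
  Event 7 (sale 21): sell min(21,0)=0. stock: 0 - 0 = 0. total_sold = 23
  Event 8 (sale 19): sell min(19,0)=0. stock: 0 - 0 = 0. total_sold = 23
  Event 9 (sale 24): sell min(24,0)=0. stock: 0 - 0 = 0. total_sold = 23
  Event 10 (restock 16): 0 + 16 = 16
  Event 11 (sale 17): sell min(17,16)=16. stock: 16 - 16 = 0. total_sold = 39
  Event 12 (return 6): 0 + 6 = 6
  Event 13 (sale 21): sell min(21,6)=6. stock: 6 - 6 = 0. total_sold = 45
  Event 14 (restock 31): 0 + 31 = 31
  Event 15 (restock 28): 31 + 28 = 59
  Event 16 (sale 13): sell min(13,59)=13. stock: 59 - 13 = 46. total_sold = 58
Final: stock = 46, total_sold = 58

First zero at event 1.

Answer: 1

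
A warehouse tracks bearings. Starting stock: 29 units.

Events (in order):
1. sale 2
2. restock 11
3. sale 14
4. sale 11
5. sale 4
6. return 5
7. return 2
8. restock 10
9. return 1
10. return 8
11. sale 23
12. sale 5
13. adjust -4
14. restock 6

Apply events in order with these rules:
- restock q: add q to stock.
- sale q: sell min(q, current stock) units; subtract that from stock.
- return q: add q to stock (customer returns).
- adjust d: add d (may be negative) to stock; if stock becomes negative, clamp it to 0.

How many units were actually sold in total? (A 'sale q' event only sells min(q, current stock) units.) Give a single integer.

Processing events:
Start: stock = 29
  Event 1 (sale 2): sell min(2,29)=2. stock: 29 - 2 = 27. total_sold = 2
  Event 2 (restock 11): 27 + 11 = 38
  Event 3 (sale 14): sell min(14,38)=14. stock: 38 - 14 = 24. total_sold = 16
  Event 4 (sale 11): sell min(11,24)=11. stock: 24 - 11 = 13. total_sold = 27
  Event 5 (sale 4): sell min(4,13)=4. stock: 13 - 4 = 9. total_sold = 31
  Event 6 (return 5): 9 + 5 = 14
  Event 7 (return 2): 14 + 2 = 16
  Event 8 (restock 10): 16 + 10 = 26
  Event 9 (return 1): 26 + 1 = 27
  Event 10 (return 8): 27 + 8 = 35
  Event 11 (sale 23): sell min(23,35)=23. stock: 35 - 23 = 12. total_sold = 54
  Event 12 (sale 5): sell min(5,12)=5. stock: 12 - 5 = 7. total_sold = 59
  Event 13 (adjust -4): 7 + -4 = 3
  Event 14 (restock 6): 3 + 6 = 9
Final: stock = 9, total_sold = 59

Answer: 59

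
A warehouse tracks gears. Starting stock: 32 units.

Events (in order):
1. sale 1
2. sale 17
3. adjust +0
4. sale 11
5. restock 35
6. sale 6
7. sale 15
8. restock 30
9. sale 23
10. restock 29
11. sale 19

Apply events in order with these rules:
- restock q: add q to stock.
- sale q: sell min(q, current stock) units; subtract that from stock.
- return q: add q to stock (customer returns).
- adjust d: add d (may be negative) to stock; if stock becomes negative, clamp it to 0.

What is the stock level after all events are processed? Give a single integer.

Answer: 34

Derivation:
Processing events:
Start: stock = 32
  Event 1 (sale 1): sell min(1,32)=1. stock: 32 - 1 = 31. total_sold = 1
  Event 2 (sale 17): sell min(17,31)=17. stock: 31 - 17 = 14. total_sold = 18
  Event 3 (adjust +0): 14 + 0 = 14
  Event 4 (sale 11): sell min(11,14)=11. stock: 14 - 11 = 3. total_sold = 29
  Event 5 (restock 35): 3 + 35 = 38
  Event 6 (sale 6): sell min(6,38)=6. stock: 38 - 6 = 32. total_sold = 35
  Event 7 (sale 15): sell min(15,32)=15. stock: 32 - 15 = 17. total_sold = 50
  Event 8 (restock 30): 17 + 30 = 47
  Event 9 (sale 23): sell min(23,47)=23. stock: 47 - 23 = 24. total_sold = 73
  Event 10 (restock 29): 24 + 29 = 53
  Event 11 (sale 19): sell min(19,53)=19. stock: 53 - 19 = 34. total_sold = 92
Final: stock = 34, total_sold = 92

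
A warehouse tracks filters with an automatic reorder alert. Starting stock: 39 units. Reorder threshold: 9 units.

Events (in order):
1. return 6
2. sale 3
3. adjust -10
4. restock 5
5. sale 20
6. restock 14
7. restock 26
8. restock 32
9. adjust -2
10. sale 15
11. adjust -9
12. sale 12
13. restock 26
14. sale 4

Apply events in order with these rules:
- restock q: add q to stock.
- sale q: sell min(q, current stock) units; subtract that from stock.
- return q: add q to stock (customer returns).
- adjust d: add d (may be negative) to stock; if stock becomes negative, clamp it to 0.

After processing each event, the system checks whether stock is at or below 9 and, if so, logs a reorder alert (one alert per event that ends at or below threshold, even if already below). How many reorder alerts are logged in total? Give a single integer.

Processing events:
Start: stock = 39
  Event 1 (return 6): 39 + 6 = 45
  Event 2 (sale 3): sell min(3,45)=3. stock: 45 - 3 = 42. total_sold = 3
  Event 3 (adjust -10): 42 + -10 = 32
  Event 4 (restock 5): 32 + 5 = 37
  Event 5 (sale 20): sell min(20,37)=20. stock: 37 - 20 = 17. total_sold = 23
  Event 6 (restock 14): 17 + 14 = 31
  Event 7 (restock 26): 31 + 26 = 57
  Event 8 (restock 32): 57 + 32 = 89
  Event 9 (adjust -2): 89 + -2 = 87
  Event 10 (sale 15): sell min(15,87)=15. stock: 87 - 15 = 72. total_sold = 38
  Event 11 (adjust -9): 72 + -9 = 63
  Event 12 (sale 12): sell min(12,63)=12. stock: 63 - 12 = 51. total_sold = 50
  Event 13 (restock 26): 51 + 26 = 77
  Event 14 (sale 4): sell min(4,77)=4. stock: 77 - 4 = 73. total_sold = 54
Final: stock = 73, total_sold = 54

Checking against threshold 9:
  After event 1: stock=45 > 9
  After event 2: stock=42 > 9
  After event 3: stock=32 > 9
  After event 4: stock=37 > 9
  After event 5: stock=17 > 9
  After event 6: stock=31 > 9
  After event 7: stock=57 > 9
  After event 8: stock=89 > 9
  After event 9: stock=87 > 9
  After event 10: stock=72 > 9
  After event 11: stock=63 > 9
  After event 12: stock=51 > 9
  After event 13: stock=77 > 9
  After event 14: stock=73 > 9
Alert events: []. Count = 0

Answer: 0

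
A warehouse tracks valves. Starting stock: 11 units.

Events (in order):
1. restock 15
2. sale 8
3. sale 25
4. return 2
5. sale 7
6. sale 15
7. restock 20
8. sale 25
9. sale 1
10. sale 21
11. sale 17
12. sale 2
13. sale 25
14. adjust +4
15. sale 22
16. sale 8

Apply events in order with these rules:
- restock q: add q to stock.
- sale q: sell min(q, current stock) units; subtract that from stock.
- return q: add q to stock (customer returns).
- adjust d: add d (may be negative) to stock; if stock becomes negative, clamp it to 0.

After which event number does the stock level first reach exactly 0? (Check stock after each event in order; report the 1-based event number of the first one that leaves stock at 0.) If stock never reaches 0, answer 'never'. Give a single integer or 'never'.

Processing events:
Start: stock = 11
  Event 1 (restock 15): 11 + 15 = 26
  Event 2 (sale 8): sell min(8,26)=8. stock: 26 - 8 = 18. total_sold = 8
  Event 3 (sale 25): sell min(25,18)=18. stock: 18 - 18 = 0. total_sold = 26
  Event 4 (return 2): 0 + 2 = 2
  Event 5 (sale 7): sell min(7,2)=2. stock: 2 - 2 = 0. total_sold = 28
  Event 6 (sale 15): sell min(15,0)=0. stock: 0 - 0 = 0. total_sold = 28
  Event 7 (restock 20): 0 + 20 = 20
  Event 8 (sale 25): sell min(25,20)=20. stock: 20 - 20 = 0. total_sold = 48
  Event 9 (sale 1): sell min(1,0)=0. stock: 0 - 0 = 0. total_sold = 48
  Event 10 (sale 21): sell min(21,0)=0. stock: 0 - 0 = 0. total_sold = 48
  Event 11 (sale 17): sell min(17,0)=0. stock: 0 - 0 = 0. total_sold = 48
  Event 12 (sale 2): sell min(2,0)=0. stock: 0 - 0 = 0. total_sold = 48
  Event 13 (sale 25): sell min(25,0)=0. stock: 0 - 0 = 0. total_sold = 48
  Event 14 (adjust +4): 0 + 4 = 4
  Event 15 (sale 22): sell min(22,4)=4. stock: 4 - 4 = 0. total_sold = 52
  Event 16 (sale 8): sell min(8,0)=0. stock: 0 - 0 = 0. total_sold = 52
Final: stock = 0, total_sold = 52

First zero at event 3.

Answer: 3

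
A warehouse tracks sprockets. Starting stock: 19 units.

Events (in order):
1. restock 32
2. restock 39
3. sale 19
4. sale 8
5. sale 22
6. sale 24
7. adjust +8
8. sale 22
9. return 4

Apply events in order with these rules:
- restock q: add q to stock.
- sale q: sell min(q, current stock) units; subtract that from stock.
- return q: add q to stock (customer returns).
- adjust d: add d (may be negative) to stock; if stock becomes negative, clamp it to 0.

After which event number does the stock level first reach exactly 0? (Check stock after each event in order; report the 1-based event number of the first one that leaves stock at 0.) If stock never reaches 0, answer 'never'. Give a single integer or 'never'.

Processing events:
Start: stock = 19
  Event 1 (restock 32): 19 + 32 = 51
  Event 2 (restock 39): 51 + 39 = 90
  Event 3 (sale 19): sell min(19,90)=19. stock: 90 - 19 = 71. total_sold = 19
  Event 4 (sale 8): sell min(8,71)=8. stock: 71 - 8 = 63. total_sold = 27
  Event 5 (sale 22): sell min(22,63)=22. stock: 63 - 22 = 41. total_sold = 49
  Event 6 (sale 24): sell min(24,41)=24. stock: 41 - 24 = 17. total_sold = 73
  Event 7 (adjust +8): 17 + 8 = 25
  Event 8 (sale 22): sell min(22,25)=22. stock: 25 - 22 = 3. total_sold = 95
  Event 9 (return 4): 3 + 4 = 7
Final: stock = 7, total_sold = 95

Stock never reaches 0.

Answer: never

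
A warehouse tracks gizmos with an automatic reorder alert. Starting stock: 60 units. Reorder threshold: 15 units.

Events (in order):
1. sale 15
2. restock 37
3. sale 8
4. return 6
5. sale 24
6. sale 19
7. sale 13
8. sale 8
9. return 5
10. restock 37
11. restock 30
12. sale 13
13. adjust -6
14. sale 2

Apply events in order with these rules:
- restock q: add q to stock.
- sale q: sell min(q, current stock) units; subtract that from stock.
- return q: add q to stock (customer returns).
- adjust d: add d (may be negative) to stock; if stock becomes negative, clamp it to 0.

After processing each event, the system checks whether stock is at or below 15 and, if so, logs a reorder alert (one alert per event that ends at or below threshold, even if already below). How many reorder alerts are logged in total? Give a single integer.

Answer: 0

Derivation:
Processing events:
Start: stock = 60
  Event 1 (sale 15): sell min(15,60)=15. stock: 60 - 15 = 45. total_sold = 15
  Event 2 (restock 37): 45 + 37 = 82
  Event 3 (sale 8): sell min(8,82)=8. stock: 82 - 8 = 74. total_sold = 23
  Event 4 (return 6): 74 + 6 = 80
  Event 5 (sale 24): sell min(24,80)=24. stock: 80 - 24 = 56. total_sold = 47
  Event 6 (sale 19): sell min(19,56)=19. stock: 56 - 19 = 37. total_sold = 66
  Event 7 (sale 13): sell min(13,37)=13. stock: 37 - 13 = 24. total_sold = 79
  Event 8 (sale 8): sell min(8,24)=8. stock: 24 - 8 = 16. total_sold = 87
  Event 9 (return 5): 16 + 5 = 21
  Event 10 (restock 37): 21 + 37 = 58
  Event 11 (restock 30): 58 + 30 = 88
  Event 12 (sale 13): sell min(13,88)=13. stock: 88 - 13 = 75. total_sold = 100
  Event 13 (adjust -6): 75 + -6 = 69
  Event 14 (sale 2): sell min(2,69)=2. stock: 69 - 2 = 67. total_sold = 102
Final: stock = 67, total_sold = 102

Checking against threshold 15:
  After event 1: stock=45 > 15
  After event 2: stock=82 > 15
  After event 3: stock=74 > 15
  After event 4: stock=80 > 15
  After event 5: stock=56 > 15
  After event 6: stock=37 > 15
  After event 7: stock=24 > 15
  After event 8: stock=16 > 15
  After event 9: stock=21 > 15
  After event 10: stock=58 > 15
  After event 11: stock=88 > 15
  After event 12: stock=75 > 15
  After event 13: stock=69 > 15
  After event 14: stock=67 > 15
Alert events: []. Count = 0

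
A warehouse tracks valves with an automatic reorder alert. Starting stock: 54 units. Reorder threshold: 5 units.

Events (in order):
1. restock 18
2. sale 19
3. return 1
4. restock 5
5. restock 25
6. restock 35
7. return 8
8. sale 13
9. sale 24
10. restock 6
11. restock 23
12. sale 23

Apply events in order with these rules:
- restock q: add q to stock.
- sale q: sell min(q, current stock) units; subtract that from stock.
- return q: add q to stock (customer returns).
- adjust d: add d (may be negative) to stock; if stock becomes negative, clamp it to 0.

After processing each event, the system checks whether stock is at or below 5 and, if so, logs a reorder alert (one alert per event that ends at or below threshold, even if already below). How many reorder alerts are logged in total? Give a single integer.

Answer: 0

Derivation:
Processing events:
Start: stock = 54
  Event 1 (restock 18): 54 + 18 = 72
  Event 2 (sale 19): sell min(19,72)=19. stock: 72 - 19 = 53. total_sold = 19
  Event 3 (return 1): 53 + 1 = 54
  Event 4 (restock 5): 54 + 5 = 59
  Event 5 (restock 25): 59 + 25 = 84
  Event 6 (restock 35): 84 + 35 = 119
  Event 7 (return 8): 119 + 8 = 127
  Event 8 (sale 13): sell min(13,127)=13. stock: 127 - 13 = 114. total_sold = 32
  Event 9 (sale 24): sell min(24,114)=24. stock: 114 - 24 = 90. total_sold = 56
  Event 10 (restock 6): 90 + 6 = 96
  Event 11 (restock 23): 96 + 23 = 119
  Event 12 (sale 23): sell min(23,119)=23. stock: 119 - 23 = 96. total_sold = 79
Final: stock = 96, total_sold = 79

Checking against threshold 5:
  After event 1: stock=72 > 5
  After event 2: stock=53 > 5
  After event 3: stock=54 > 5
  After event 4: stock=59 > 5
  After event 5: stock=84 > 5
  After event 6: stock=119 > 5
  After event 7: stock=127 > 5
  After event 8: stock=114 > 5
  After event 9: stock=90 > 5
  After event 10: stock=96 > 5
  After event 11: stock=119 > 5
  After event 12: stock=96 > 5
Alert events: []. Count = 0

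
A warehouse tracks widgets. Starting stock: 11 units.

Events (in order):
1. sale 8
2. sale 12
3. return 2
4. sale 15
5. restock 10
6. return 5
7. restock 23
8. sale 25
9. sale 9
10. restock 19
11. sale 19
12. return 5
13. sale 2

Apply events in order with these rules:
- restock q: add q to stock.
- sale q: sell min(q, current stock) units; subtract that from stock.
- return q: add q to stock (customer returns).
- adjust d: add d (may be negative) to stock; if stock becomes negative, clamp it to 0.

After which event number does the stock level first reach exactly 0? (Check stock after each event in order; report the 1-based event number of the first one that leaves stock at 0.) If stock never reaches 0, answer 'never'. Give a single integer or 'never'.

Answer: 2

Derivation:
Processing events:
Start: stock = 11
  Event 1 (sale 8): sell min(8,11)=8. stock: 11 - 8 = 3. total_sold = 8
  Event 2 (sale 12): sell min(12,3)=3. stock: 3 - 3 = 0. total_sold = 11
  Event 3 (return 2): 0 + 2 = 2
  Event 4 (sale 15): sell min(15,2)=2. stock: 2 - 2 = 0. total_sold = 13
  Event 5 (restock 10): 0 + 10 = 10
  Event 6 (return 5): 10 + 5 = 15
  Event 7 (restock 23): 15 + 23 = 38
  Event 8 (sale 25): sell min(25,38)=25. stock: 38 - 25 = 13. total_sold = 38
  Event 9 (sale 9): sell min(9,13)=9. stock: 13 - 9 = 4. total_sold = 47
  Event 10 (restock 19): 4 + 19 = 23
  Event 11 (sale 19): sell min(19,23)=19. stock: 23 - 19 = 4. total_sold = 66
  Event 12 (return 5): 4 + 5 = 9
  Event 13 (sale 2): sell min(2,9)=2. stock: 9 - 2 = 7. total_sold = 68
Final: stock = 7, total_sold = 68

First zero at event 2.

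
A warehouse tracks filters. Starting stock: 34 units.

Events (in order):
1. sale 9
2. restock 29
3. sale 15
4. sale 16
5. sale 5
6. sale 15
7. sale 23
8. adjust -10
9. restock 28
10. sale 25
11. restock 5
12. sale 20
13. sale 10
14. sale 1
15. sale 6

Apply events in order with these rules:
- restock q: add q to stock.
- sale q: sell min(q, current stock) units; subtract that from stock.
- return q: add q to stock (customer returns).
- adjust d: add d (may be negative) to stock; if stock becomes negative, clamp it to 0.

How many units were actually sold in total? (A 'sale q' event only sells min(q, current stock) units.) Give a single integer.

Answer: 96

Derivation:
Processing events:
Start: stock = 34
  Event 1 (sale 9): sell min(9,34)=9. stock: 34 - 9 = 25. total_sold = 9
  Event 2 (restock 29): 25 + 29 = 54
  Event 3 (sale 15): sell min(15,54)=15. stock: 54 - 15 = 39. total_sold = 24
  Event 4 (sale 16): sell min(16,39)=16. stock: 39 - 16 = 23. total_sold = 40
  Event 5 (sale 5): sell min(5,23)=5. stock: 23 - 5 = 18. total_sold = 45
  Event 6 (sale 15): sell min(15,18)=15. stock: 18 - 15 = 3. total_sold = 60
  Event 7 (sale 23): sell min(23,3)=3. stock: 3 - 3 = 0. total_sold = 63
  Event 8 (adjust -10): 0 + -10 = 0 (clamped to 0)
  Event 9 (restock 28): 0 + 28 = 28
  Event 10 (sale 25): sell min(25,28)=25. stock: 28 - 25 = 3. total_sold = 88
  Event 11 (restock 5): 3 + 5 = 8
  Event 12 (sale 20): sell min(20,8)=8. stock: 8 - 8 = 0. total_sold = 96
  Event 13 (sale 10): sell min(10,0)=0. stock: 0 - 0 = 0. total_sold = 96
  Event 14 (sale 1): sell min(1,0)=0. stock: 0 - 0 = 0. total_sold = 96
  Event 15 (sale 6): sell min(6,0)=0. stock: 0 - 0 = 0. total_sold = 96
Final: stock = 0, total_sold = 96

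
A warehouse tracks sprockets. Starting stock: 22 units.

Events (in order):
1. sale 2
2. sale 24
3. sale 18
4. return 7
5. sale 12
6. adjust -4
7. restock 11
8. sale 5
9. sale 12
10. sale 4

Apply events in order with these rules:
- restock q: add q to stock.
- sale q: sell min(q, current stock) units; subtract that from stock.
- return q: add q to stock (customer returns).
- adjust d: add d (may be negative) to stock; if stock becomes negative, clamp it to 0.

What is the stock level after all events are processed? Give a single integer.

Processing events:
Start: stock = 22
  Event 1 (sale 2): sell min(2,22)=2. stock: 22 - 2 = 20. total_sold = 2
  Event 2 (sale 24): sell min(24,20)=20. stock: 20 - 20 = 0. total_sold = 22
  Event 3 (sale 18): sell min(18,0)=0. stock: 0 - 0 = 0. total_sold = 22
  Event 4 (return 7): 0 + 7 = 7
  Event 5 (sale 12): sell min(12,7)=7. stock: 7 - 7 = 0. total_sold = 29
  Event 6 (adjust -4): 0 + -4 = 0 (clamped to 0)
  Event 7 (restock 11): 0 + 11 = 11
  Event 8 (sale 5): sell min(5,11)=5. stock: 11 - 5 = 6. total_sold = 34
  Event 9 (sale 12): sell min(12,6)=6. stock: 6 - 6 = 0. total_sold = 40
  Event 10 (sale 4): sell min(4,0)=0. stock: 0 - 0 = 0. total_sold = 40
Final: stock = 0, total_sold = 40

Answer: 0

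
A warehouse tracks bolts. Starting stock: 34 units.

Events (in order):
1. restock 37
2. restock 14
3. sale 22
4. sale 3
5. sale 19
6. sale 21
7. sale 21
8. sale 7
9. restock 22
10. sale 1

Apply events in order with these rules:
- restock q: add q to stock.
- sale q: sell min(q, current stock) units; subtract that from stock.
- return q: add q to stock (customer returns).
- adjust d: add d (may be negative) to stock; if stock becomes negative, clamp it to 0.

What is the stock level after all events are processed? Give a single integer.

Answer: 21

Derivation:
Processing events:
Start: stock = 34
  Event 1 (restock 37): 34 + 37 = 71
  Event 2 (restock 14): 71 + 14 = 85
  Event 3 (sale 22): sell min(22,85)=22. stock: 85 - 22 = 63. total_sold = 22
  Event 4 (sale 3): sell min(3,63)=3. stock: 63 - 3 = 60. total_sold = 25
  Event 5 (sale 19): sell min(19,60)=19. stock: 60 - 19 = 41. total_sold = 44
  Event 6 (sale 21): sell min(21,41)=21. stock: 41 - 21 = 20. total_sold = 65
  Event 7 (sale 21): sell min(21,20)=20. stock: 20 - 20 = 0. total_sold = 85
  Event 8 (sale 7): sell min(7,0)=0. stock: 0 - 0 = 0. total_sold = 85
  Event 9 (restock 22): 0 + 22 = 22
  Event 10 (sale 1): sell min(1,22)=1. stock: 22 - 1 = 21. total_sold = 86
Final: stock = 21, total_sold = 86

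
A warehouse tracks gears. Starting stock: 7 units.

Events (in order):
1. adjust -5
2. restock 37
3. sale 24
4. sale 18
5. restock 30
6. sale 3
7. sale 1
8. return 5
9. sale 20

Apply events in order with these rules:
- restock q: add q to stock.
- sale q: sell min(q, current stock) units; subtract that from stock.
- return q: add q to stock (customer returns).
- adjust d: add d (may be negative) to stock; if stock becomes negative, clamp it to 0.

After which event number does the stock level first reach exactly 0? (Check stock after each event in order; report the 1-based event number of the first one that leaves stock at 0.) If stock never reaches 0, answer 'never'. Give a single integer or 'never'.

Answer: 4

Derivation:
Processing events:
Start: stock = 7
  Event 1 (adjust -5): 7 + -5 = 2
  Event 2 (restock 37): 2 + 37 = 39
  Event 3 (sale 24): sell min(24,39)=24. stock: 39 - 24 = 15. total_sold = 24
  Event 4 (sale 18): sell min(18,15)=15. stock: 15 - 15 = 0. total_sold = 39
  Event 5 (restock 30): 0 + 30 = 30
  Event 6 (sale 3): sell min(3,30)=3. stock: 30 - 3 = 27. total_sold = 42
  Event 7 (sale 1): sell min(1,27)=1. stock: 27 - 1 = 26. total_sold = 43
  Event 8 (return 5): 26 + 5 = 31
  Event 9 (sale 20): sell min(20,31)=20. stock: 31 - 20 = 11. total_sold = 63
Final: stock = 11, total_sold = 63

First zero at event 4.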